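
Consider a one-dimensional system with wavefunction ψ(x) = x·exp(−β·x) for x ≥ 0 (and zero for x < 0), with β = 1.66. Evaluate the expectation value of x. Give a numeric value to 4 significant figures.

⟨x⟩ = ∫ x·|ψ|² dx / ∫|ψ|² dx (integrals over the domain).
Every integrand reduces to terms xʲ·e^(−2βx) on [0, ∞); use ∫₀^∞ xʲ·e^(−2βx) dx = j!/(2β)^(j+1).
State is unnormalized: ∫|ψ|² dx = 0.054653, and ∫ψ*·x·ψ dx = 0.049385, so ⟨x⟩ = 0.049385 / 0.054653.
⟨x⟩ = 0.90361.

0.9036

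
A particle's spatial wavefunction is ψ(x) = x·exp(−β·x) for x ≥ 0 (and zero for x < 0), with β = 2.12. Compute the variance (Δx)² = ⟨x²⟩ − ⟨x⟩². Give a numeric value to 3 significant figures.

Compute ⟨x⟩ and ⟨x²⟩ separately, then (Δx)² = ⟨x²⟩ − ⟨x⟩².
Every integrand reduces to terms xʲ·e^(−2βx) on [0, ∞); use ∫₀^∞ xʲ·e^(−2βx) dx = j!/(2β)^(j+1).
Normalization: ∫|ψ|² dx = 0.026238.
⟨x⟩ = 0.70755 and ⟨x²⟩ = 0.66750.
(Δx)² = 0.66750 − (0.70755)² = 0.16687.

0.167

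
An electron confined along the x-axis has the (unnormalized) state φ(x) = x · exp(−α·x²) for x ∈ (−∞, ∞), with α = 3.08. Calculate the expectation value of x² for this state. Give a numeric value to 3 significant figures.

⟨x²⟩ = ∫ x²·|φ|² dx / ∫|φ|² dx (integrals over the domain).
Expand each integrand as polynomial × e^(−2αx²) and use ∫x^(2j)·e^(−2αx²) dx = (2j−1)!!/(4α)^j · √(π/(2α)), odd powers → 0; here √(π/(2α)) = 0.71414.
State is unnormalized: ∫|φ|² dx = 0.057966, and ∫φ*·x²·φ dx = 0.014115, so ⟨x²⟩ = 0.014115 / 0.057966.
⟨x²⟩ = 0.24351.

0.244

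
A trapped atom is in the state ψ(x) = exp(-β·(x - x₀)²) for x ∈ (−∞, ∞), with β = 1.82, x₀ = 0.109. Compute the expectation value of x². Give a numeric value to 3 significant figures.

0.149

⟨x²⟩ = ∫ x²·|ψ|² dx / ∫|ψ|² dx (integrals over the domain).
Gaussian moments (u = x − x₀): ∫u^(2j)·e^(−2βu²) du = (2j−1)!!/(4β)^j · √(π/(2β)), odd powers integrate to 0; here √(π/(2β)) = 0.92902.
State is unnormalized: ∫|ψ|² dx = 0.92902, and ∫ψ*·x²·ψ dx = 0.13865, so ⟨x²⟩ = 0.13865 / 0.92902.
⟨x²⟩ = 0.14924.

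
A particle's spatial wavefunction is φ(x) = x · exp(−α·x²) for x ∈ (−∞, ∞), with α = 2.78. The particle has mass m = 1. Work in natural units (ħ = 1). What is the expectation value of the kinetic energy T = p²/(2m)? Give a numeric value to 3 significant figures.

T = −(ħ²/2m) d²/dx², so ⟨T⟩ = −(ħ²/2m) ∫ φ*·φ'' dx / ∫|φ|² dx; with m = 1.
Expand each integrand as polynomial × e^(−2αx²) and use ∫x^(2j)·e^(−2αx²) dx = (2j−1)!!/(4α)^j · √(π/(2α)), odd powers → 0; here √(π/(2α)) = 0.75169. Differentiate with the product rule, d/dx e^(−αx²) = −2αx·e^(−αx²).
State is unnormalized: ∫|φ|² dx = 0.067598, and ∫φ*·(−ħ²/2m · φ'') dx = 0.28188, so ⟨T⟩ = 0.28188 / 0.067598.
⟨T⟩ = 4.1700.

4.17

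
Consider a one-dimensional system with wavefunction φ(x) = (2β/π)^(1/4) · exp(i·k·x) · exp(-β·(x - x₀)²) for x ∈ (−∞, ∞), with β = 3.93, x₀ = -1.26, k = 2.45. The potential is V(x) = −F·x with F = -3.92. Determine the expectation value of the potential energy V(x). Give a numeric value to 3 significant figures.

-4.94

⟨V⟩ = ∫ V(x)·|φ|² dx.
Gaussian moments (u = x − x₀): ∫u^(2j)·e^(−2βu²) du = (2j−1)!!/(4β)^j · √(π/(2β)), odd powers integrate to 0; here √(π/(2β)) = 0.63221.
⟨V⟩ = -4.9392.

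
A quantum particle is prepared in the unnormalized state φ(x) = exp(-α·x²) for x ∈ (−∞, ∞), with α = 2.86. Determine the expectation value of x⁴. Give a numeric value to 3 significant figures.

0.0229

⟨x⁴⟩ = ∫ x⁴·|φ|² dx / ∫|φ|² dx (integrals over the domain).
Gaussian moments: ∫x^(2j)·e^(−2αx²) dx = (2j−1)!!/(4α)^j · √(π/(2α)), odd powers integrate to 0; here √(π/(2α)) = 0.74110.
State is unnormalized: ∫|φ|² dx = 0.74110, and ∫φ*·x⁴·φ dx = 0.016988, so ⟨x⁴⟩ = 0.016988 / 0.74110.
⟨x⁴⟩ = 0.022923.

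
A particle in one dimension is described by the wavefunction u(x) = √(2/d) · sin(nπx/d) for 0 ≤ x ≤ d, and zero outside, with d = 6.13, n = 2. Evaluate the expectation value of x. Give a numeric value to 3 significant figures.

⟨x⟩ = ∫ x·|u|² dx (integrals over the domain).
With sin²θ = (1 − cos2θ)/2 on 0 ≤ x ≤ d: ∫sin²(nπx/d) dx = d/2, ∫x·sin²(nπx/d) dx = d²/4, ∫x²·sin²(nπx/d) dx = d³·(1/6 − 1/(4n²π²)); higher powers xᵏ the same way, integrating xᵏ·cos(2nπx/d) by parts.
⟨x⟩ = 3.0650.

3.07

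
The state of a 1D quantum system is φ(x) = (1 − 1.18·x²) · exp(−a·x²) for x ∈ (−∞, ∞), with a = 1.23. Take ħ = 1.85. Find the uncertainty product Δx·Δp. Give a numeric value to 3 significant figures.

Δx = √(⟨x²⟩−⟨x⟩²), Δp = √(⟨p²⟩−⟨p⟩²).
Expand each integrand as polynomial × e^(−2ax²) and use ∫x^(2j)·e^(−2ax²) dx = (2j−1)!!/(4a)^j · √(π/(2a)), odd powers → 0; here √(π/(2a)) = 1.1301. Differentiate with the product rule, d/dx e^(−ax²) = −2ax·e^(−ax²).
Normalization: ∫|φ|² dx = 0.78302.
⟨x⟩ = 0.0000, ⟨x²⟩ = 0.12432 ⇒ Δx = 0.35259.
⟨p⟩ = 0.0000, ⟨p²⟩ = 11.436 ⇒ Δp = 3.3817.
Δx·Δp = 1.1924.

1.19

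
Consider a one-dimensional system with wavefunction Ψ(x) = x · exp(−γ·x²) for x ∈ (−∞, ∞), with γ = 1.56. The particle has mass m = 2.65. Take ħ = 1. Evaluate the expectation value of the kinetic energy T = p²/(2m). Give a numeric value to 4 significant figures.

0.8830

T = −(ħ²/2m) d²/dx², so ⟨T⟩ = −(ħ²/2m) ∫ Ψ*·Ψ'' dx / ∫|Ψ|² dx; with m = 2.65.
Expand each integrand as polynomial × e^(−2γx²) and use ∫x^(2j)·e^(−2γx²) dx = (2j−1)!!/(4γ)^j · √(π/(2γ)), odd powers → 0; here √(π/(2γ)) = 1.0035. Differentiate with the product rule, d/dx e^(−γx²) = −2γx·e^(−γx²).
State is unnormalized: ∫|Ψ|² dx = 0.16081, and ∫Ψ*·(−ħ²/2m · Ψ'') dx = 0.14200, so ⟨T⟩ = 0.14200 / 0.16081.
⟨T⟩ = 0.88302.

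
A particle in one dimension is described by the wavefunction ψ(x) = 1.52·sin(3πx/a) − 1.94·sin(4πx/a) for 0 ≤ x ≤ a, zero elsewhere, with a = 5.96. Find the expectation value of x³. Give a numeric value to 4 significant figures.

⟨x³⟩ = ∫ x³·|ψ|² dx / ∫|ψ|² dx (integrals over the domain).
On 0 ≤ x ≤ a (j ≠ l): ∫sin²(jπx/a) dx = a/2, ∫sin(jπx/a)·sin(lπx/a) dx = 0; diagonal moments ∫x·sin²(jπx/a) dx = a²/4, ∫x²·sin²(jπx/a) dx = a³·(1/6 − 1/(4j²π²)); cross terms ∫x·sin(jπx/a)·sin(lπx/a) dx = 0 for j + l even and −4jla²/(π²(j² − l²)²) for j + l odd, ∫x²·sin(jπx/a)·sin(lπx/a) dx = (−1)^(j+l)·4jla³/(π²(j² − l²)²); higher powers the same way via product-to-sum and parts.
State is unnormalized: ∫|ψ|² dx = 18.101, and ∫ψ*·x³·ψ dx = 1584.1, so ⟨x³⟩ = 1584.1 / 18.101.
⟨x³⟩ = 87.519.

87.52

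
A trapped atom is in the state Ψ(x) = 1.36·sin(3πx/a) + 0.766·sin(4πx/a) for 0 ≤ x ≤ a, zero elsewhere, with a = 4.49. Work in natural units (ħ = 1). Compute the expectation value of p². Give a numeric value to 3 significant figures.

p² Ψ = −ħ² d²Ψ/dx²; ⟨p²⟩ = −ħ² ∫ Ψ*·Ψ'' dx / ∫|Ψ|² dx.
d²/dx² sin(jπx/a) = −(jπ/a)²·sin(jπx/a); on 0 ≤ x ≤ a, ∫sin²(jπx/a) dx = a/2 and ∫sin(jπx/a)·sin(lπx/a) dx = 0 for j ≠ l, so only diagonal terms survive in ∫|Ψ|² and ∫Ψ·Ψ″; ∫Ψ·Ψ′ dx = [Ψ²/2] between the walls = 0.
State is unnormalized: ∫|Ψ|² dx = 5.4696, and ∫Ψ*·(−ħ² Ψ'') dx = 28.614, so ⟨p²⟩ = 28.614 / 5.4696.
⟨p²⟩ = 5.2314.

5.23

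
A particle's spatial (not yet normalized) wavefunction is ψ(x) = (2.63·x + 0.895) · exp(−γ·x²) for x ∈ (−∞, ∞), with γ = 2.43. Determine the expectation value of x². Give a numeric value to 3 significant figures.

⟨x²⟩ = ∫ x²·|ψ|² dx / ∫|ψ|² dx (integrals over the domain).
Expand each integrand as polynomial × e^(−2γx²) and use ∫x^(2j)·e^(−2γx²) dx = (2j−1)!!/(4γ)^j · √(π/(2γ)), odd powers → 0; here √(π/(2γ)) = 0.80400.
State is unnormalized: ∫|ψ|² dx = 1.2162, and ∫ψ*·x²·ψ dx = 0.24284, so ⟨x²⟩ = 0.24284 / 1.2162.
⟨x²⟩ = 0.19968.

0.200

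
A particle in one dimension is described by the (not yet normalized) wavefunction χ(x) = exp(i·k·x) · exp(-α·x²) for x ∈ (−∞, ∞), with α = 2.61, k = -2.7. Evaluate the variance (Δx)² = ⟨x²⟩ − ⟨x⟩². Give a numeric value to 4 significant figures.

0.09579

Compute ⟨x⟩ and ⟨x²⟩ separately, then (Δx)² = ⟨x²⟩ − ⟨x⟩².
Gaussian moments: ∫x^(2j)·e^(−2αx²) dx = (2j−1)!!/(4α)^j · √(π/(2α)), odd powers integrate to 0; here √(π/(2α)) = 0.77578.
Normalization: ∫|χ|² dx = 0.77578.
⟨x⟩ = 0.0000 and ⟨x²⟩ = 0.095785.
(Δx)² = 0.095785 − (0.0000)² = 0.095785.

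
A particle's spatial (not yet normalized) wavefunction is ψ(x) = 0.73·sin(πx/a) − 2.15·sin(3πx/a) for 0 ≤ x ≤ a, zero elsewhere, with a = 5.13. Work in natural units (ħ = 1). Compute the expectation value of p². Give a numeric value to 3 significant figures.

p² ψ = −ħ² d²ψ/dx²; ⟨p²⟩ = −ħ² ∫ ψ*·ψ'' dx / ∫|ψ|² dx.
d²/dx² sin(jπx/a) = −(jπ/a)²·sin(jπx/a); on 0 ≤ x ≤ a, ∫sin²(jπx/a) dx = a/2 and ∫sin(jπx/a)·sin(lπx/a) dx = 0 for j ≠ l, so only diagonal terms survive in ∫|ψ|² and ∫ψ·ψ″; ∫ψ·ψ′ dx = [ψ²/2] between the walls = 0.
State is unnormalized: ∫|ψ|² dx = 13.224, and ∫ψ*·(−ħ² ψ'') dx = 40.532, so ⟨p²⟩ = 40.532 / 13.224.
⟨p²⟩ = 3.0651.

3.07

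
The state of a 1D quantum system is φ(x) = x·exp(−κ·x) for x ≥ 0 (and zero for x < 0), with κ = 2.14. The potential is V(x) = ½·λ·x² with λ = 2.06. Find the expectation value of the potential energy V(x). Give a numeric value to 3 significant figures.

0.675

⟨V⟩ = ∫ V(x)·|φ|² dx / ∫|φ|² dx.
Every integrand reduces to terms xʲ·e^(−2κx) on [0, ∞); use ∫₀^∞ xʲ·e^(−2κx) dx = j!/(2κ)^(j+1).
State is unnormalized: ∫|φ|² dx = 0.025509, and ∫φ*·V(x)·φ dx = 0.017212, so ⟨V⟩ = 0.017212 / 0.025509.
⟨V⟩ = 0.67473.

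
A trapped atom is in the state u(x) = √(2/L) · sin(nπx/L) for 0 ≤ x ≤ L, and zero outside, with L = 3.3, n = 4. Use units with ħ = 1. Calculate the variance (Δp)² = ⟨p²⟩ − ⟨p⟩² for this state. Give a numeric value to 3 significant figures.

14.5

Compute ⟨p⟩ and ⟨p²⟩ separately; (Δp)² = ⟨p²⟩ − ⟨p⟩².
d/dx sin(nπx/L) = (nπ/L)·cos(nπx/L) and d²/dx² sin(nπx/L) = −(nπ/L)²·sin(nπx/L); on 0 ≤ x ≤ L, ∫sin²(nπx/L) dx = L/2 and ∫sin(nπx/L)·cos(nπx/L) dx = 0.
⟨p⟩ = 0.0000 and ⟨p²⟩ = 14.501.
(Δp)² = 14.501 − (0.0000)² = 14.501.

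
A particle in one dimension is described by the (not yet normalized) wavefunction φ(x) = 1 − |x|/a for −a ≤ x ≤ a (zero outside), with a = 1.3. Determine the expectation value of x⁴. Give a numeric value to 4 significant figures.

0.08160

⟨x⁴⟩ = ∫ x⁴·|φ|² dx / ∫|φ|² dx (integrals over the domain).
φ is even, so ∫ over [−a, a] = 2∫₀ᵃ with φ = 1 − x/a there: ∫₀ᵃ (1 − x/a)² dx = a/3, ∫₀ᵃ x²(1 − x/a)² dx = a³/30, ∫₀ᵃ x⁴(1 − x/a)² dx = a⁵/105.
State is unnormalized: ∫|φ|² dx = 0.86667, and ∫φ*·x⁴·φ dx = 0.070722, so ⟨x⁴⟩ = 0.070722 / 0.86667.
⟨x⁴⟩ = 0.081603.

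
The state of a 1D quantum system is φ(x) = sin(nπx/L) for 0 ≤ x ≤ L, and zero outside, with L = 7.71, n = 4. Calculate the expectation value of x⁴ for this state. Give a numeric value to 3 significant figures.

685.

⟨x⁴⟩ = ∫ x⁴·|φ|² dx / ∫|φ|² dx (integrals over the domain).
With sin²θ = (1 − cos2θ)/2 on 0 ≤ x ≤ L: ∫sin²(nπx/L) dx = L/2, ∫x·sin²(nπx/L) dx = L²/4, ∫x²·sin²(nπx/L) dx = L³·(1/6 − 1/(4n²π²)); higher powers xᵏ the same way, integrating xᵏ·cos(2nπx/L) by parts.
State is unnormalized: ∫|φ|² dx = 3.8550, and ∫φ*·x⁴·φ dx = 2639.0, so ⟨x⁴⟩ = 2639.0 / 3.8550.
⟨x⁴⟩ = 684.56.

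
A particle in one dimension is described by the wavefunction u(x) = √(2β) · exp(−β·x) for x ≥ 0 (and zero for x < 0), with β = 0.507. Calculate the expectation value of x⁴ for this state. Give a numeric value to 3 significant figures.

22.7

⟨x⁴⟩ = ∫ x⁴·|u|² dx (integrals over the domain).
Every integrand reduces to terms xʲ·e^(−2βx) on [0, ∞); use ∫₀^∞ xʲ·e^(−2βx) dx = j!/(2β)^(j+1).
⟨x⁴⟩ = 22.702.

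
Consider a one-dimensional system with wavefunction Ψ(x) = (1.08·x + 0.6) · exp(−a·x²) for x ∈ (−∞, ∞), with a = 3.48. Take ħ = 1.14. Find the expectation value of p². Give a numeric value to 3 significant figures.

6.23

p² Ψ = −ħ² d²Ψ/dx²; ⟨p²⟩ = −ħ² ∫ Ψ*·Ψ'' dx / ∫|Ψ|² dx.
Expand each integrand as polynomial × e^(−2ax²) and use ∫x^(2j)·e^(−2ax²) dx = (2j−1)!!/(4a)^j · √(π/(2a)), odd powers → 0; here √(π/(2a)) = 0.67185. Differentiate with the product rule, d/dx e^(−ax²) = −2ax·e^(−ax²).
State is unnormalized: ∫|Ψ|² dx = 0.29816, and ∫Ψ*·(−ħ² Ψ'') dx = 1.8577, so ⟨p²⟩ = 1.8577 / 0.29816.
⟨p²⟩ = 6.2304.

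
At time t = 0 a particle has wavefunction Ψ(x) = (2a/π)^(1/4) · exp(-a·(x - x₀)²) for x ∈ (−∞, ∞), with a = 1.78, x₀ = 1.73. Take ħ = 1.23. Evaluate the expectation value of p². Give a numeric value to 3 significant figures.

p² Ψ = −ħ² d²Ψ/dx²; ⟨p²⟩ = −ħ² ∫ Ψ*·Ψ'' dx.
Gaussian moments (u = x − x₀): ∫u^(2j)·e^(−2au²) du = (2j−1)!!/(4a)^j · √(π/(2a)), odd powers integrate to 0; here √(π/(2a)) = 0.93940. Derivatives: d/dx e^(−au²) = −2au·e^(−au²), d²/dx² e^(−au²) = (4a²u² − 2a)·e^(−au²).
⟨p²⟩ = 2.6930.

2.69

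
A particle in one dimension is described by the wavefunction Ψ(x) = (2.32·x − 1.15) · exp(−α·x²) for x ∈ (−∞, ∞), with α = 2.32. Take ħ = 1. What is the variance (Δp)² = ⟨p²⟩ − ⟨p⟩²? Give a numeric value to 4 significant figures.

3.735

Compute ⟨p⟩ and ⟨p²⟩ separately; (Δp)² = ⟨p²⟩ − ⟨p⟩².
Expand each integrand as polynomial × e^(−2αx²) and use ∫x^(2j)·e^(−2αx²) dx = (2j−1)!!/(4α)^j · √(π/(2α)), odd powers → 0; here √(π/(2α)) = 0.82284. Differentiate with the product rule, d/dx e^(−αx²) = −2αx·e^(−αx²).
Normalization: ∫|Ψ|² dx = 1.5655.
⟨p⟩ = 0.0000 and ⟨p²⟩ = 3.7346.
(Δp)² = 3.7346 − (0.0000)² = 3.7346.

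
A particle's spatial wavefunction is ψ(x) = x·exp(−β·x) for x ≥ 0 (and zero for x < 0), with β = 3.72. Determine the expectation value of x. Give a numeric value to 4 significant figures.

⟨x⟩ = ∫ x·|ψ|² dx / ∫|ψ|² dx (integrals over the domain).
Every integrand reduces to terms xʲ·e^(−2βx) on [0, ∞); use ∫₀^∞ xʲ·e^(−2βx) dx = j!/(2β)^(j+1).
State is unnormalized: ∫|ψ|² dx = 0.0048564, and ∫ψ*·x·ψ dx = 0.0019582, so ⟨x⟩ = 0.0019582 / 0.0048564.
⟨x⟩ = 0.40323.

0.4032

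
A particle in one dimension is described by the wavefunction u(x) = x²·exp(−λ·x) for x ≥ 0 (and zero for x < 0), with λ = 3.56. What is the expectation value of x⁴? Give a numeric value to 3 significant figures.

⟨x⁴⟩ = ∫ x⁴·|u|² dx / ∫|u|² dx (integrals over the domain).
Every integrand reduces to terms xʲ·e^(−2λx) on [0, ∞); use ∫₀^∞ xʲ·e^(−2λx) dx = j!/(2λ)^(j+1).
State is unnormalized: ∫|u|² dx = 0.0013116, and ∫u*·x⁴·u dx = 0.00085743, so ⟨x⁴⟩ = 0.00085743 / 0.0013116.
⟨x⁴⟩ = 0.65372.

0.654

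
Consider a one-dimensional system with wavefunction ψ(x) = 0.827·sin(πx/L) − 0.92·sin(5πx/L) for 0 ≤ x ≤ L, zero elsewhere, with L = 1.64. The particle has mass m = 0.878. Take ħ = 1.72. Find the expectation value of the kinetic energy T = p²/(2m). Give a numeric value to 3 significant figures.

T = −(ħ²/2m) d²/dx², so ⟨T⟩ = −(ħ²/2m) ∫ ψ*·ψ'' dx / ∫|ψ|² dx; with m = 0.878.
d²/dx² sin(jπx/L) = −(jπ/L)²·sin(jπx/L); on 0 ≤ x ≤ L, ∫sin²(jπx/L) dx = L/2 and ∫sin(jπx/L)·sin(lπx/L) dx = 0 for j ≠ l, so only diagonal terms survive in ∫|ψ|² and ∫ψ·ψ″; ∫ψ·ψ′ dx = [ψ²/2] between the walls = 0.
State is unnormalized: ∫|ψ|² dx = 1.2549, and ∫ψ*·(−ħ²/2m · ψ'') dx = 110.74, so ⟨T⟩ = 110.74 / 1.2549.
⟨T⟩ = 88.245.

88.2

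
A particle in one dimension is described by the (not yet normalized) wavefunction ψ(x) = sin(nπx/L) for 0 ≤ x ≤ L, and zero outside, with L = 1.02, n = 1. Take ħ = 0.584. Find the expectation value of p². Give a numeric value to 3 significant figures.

p² ψ = −ħ² d²ψ/dx²; ⟨p²⟩ = −ħ² ∫ ψ*·ψ'' dx / ∫|ψ|² dx.
d/dx sin(nπx/L) = (nπ/L)·cos(nπx/L) and d²/dx² sin(nπx/L) = −(nπ/L)²·sin(nπx/L); on 0 ≤ x ≤ L, ∫sin²(nπx/L) dx = L/2 and ∫sin(nπx/L)·cos(nπx/L) dx = 0.
State is unnormalized: ∫|ψ|² dx = 0.51000, and ∫ψ*·(−ħ² ψ'') dx = 1.6500, so ⟨p²⟩ = 1.6500 / 0.51000.
⟨p²⟩ = 3.2354.

3.24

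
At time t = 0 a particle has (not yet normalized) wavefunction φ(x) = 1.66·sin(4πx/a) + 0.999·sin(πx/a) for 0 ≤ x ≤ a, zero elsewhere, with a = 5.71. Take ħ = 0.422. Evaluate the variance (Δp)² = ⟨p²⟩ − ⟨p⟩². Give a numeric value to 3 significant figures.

0.648

Compute ⟨p⟩ and ⟨p²⟩ separately; (Δp)² = ⟨p²⟩ − ⟨p⟩².
d²/dx² sin(jπx/a) = −(jπ/a)²·sin(jπx/a); on 0 ≤ x ≤ a, ∫sin²(jπx/a) dx = a/2 and ∫sin(jπx/a)·sin(lπx/a) dx = 0 for j ≠ l, so only diagonal terms survive in ∫|φ|² and ∫φ·φ″; ∫φ·φ′ dx = [φ²/2] between the walls = 0.
Normalization: ∫|φ|² dx = 10.717.
⟨p⟩ = 0.0000 and ⟨p²⟩ = 0.64753.
(Δp)² = 0.64753 − (0.0000)² = 0.64753.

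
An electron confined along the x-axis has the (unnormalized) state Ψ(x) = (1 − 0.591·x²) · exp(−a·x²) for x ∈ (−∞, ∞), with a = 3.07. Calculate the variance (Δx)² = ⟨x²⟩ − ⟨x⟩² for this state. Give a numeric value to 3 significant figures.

0.0667

Compute ⟨x⟩ and ⟨x²⟩ separately, then (Δx)² = ⟨x²⟩ − ⟨x⟩².
Expand each integrand as polynomial × e^(−2ax²) and use ∫x^(2j)·e^(−2ax²) dx = (2j−1)!!/(4a)^j · √(π/(2a)), odd powers → 0; here √(π/(2a)) = 0.71530.
Normalization: ∫|Ψ|² dx = 0.65142.
⟨x⟩ = 0.0000 and ⟨x²⟩ = 0.066705.
(Δx)² = 0.066705 − (0.0000)² = 0.066705.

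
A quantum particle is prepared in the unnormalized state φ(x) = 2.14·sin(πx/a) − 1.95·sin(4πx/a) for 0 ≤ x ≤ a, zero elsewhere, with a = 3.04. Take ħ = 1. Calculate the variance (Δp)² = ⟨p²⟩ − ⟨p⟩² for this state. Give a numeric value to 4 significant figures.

Compute ⟨p⟩ and ⟨p²⟩ separately; (Δp)² = ⟨p²⟩ − ⟨p⟩².
d²/dx² sin(jπx/a) = −(jπ/a)²·sin(jπx/a); on 0 ≤ x ≤ a, ∫sin²(jπx/a) dx = a/2 and ∫sin(jπx/a)·sin(lπx/a) dx = 0 for j ≠ l, so only diagonal terms survive in ∫|φ|² and ∫φ·φ″; ∫φ·φ′ dx = [φ²/2] between the walls = 0.
Normalization: ∫|φ|² dx = 12.741.
⟨p⟩ = 0.0000 and ⟨p²⟩ = 8.3350.
(Δp)² = 8.3350 − (0.0000)² = 8.3350.

8.335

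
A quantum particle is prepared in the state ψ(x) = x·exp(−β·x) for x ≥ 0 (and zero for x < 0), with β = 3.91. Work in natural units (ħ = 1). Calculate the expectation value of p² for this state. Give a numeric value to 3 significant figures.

15.3

p² ψ = −ħ² d²ψ/dx²; ⟨p²⟩ = −ħ² ∫ ψ*·ψ'' dx / ∫|ψ|² dx.
Differentiate x·exp(−β·x) with the product rule; every integrand then reduces to terms xʲ·e^(−2βx) on [0, ∞), with ∫₀^∞ xʲ·e^(−2βx) dx = j!/(2β)^(j+1).
State is unnormalized: ∫|ψ|² dx = 0.0041822, and ∫ψ*·(−ħ² ψ'') dx = 0.063939, so ⟨p²⟩ = 0.063939 / 0.0041822.
⟨p²⟩ = 15.288.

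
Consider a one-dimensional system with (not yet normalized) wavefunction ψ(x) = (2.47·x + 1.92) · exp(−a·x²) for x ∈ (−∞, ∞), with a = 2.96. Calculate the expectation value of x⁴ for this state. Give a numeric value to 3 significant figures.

⟨x⁴⟩ = ∫ x⁴·|ψ|² dx / ∫|ψ|² dx (integrals over the domain).
Expand each integrand as polynomial × e^(−2ax²) and use ∫x^(2j)·e^(−2ax²) dx = (2j−1)!!/(4a)^j · √(π/(2a)), odd powers → 0; here √(π/(2a)) = 0.72847.
State is unnormalized: ∫|ψ|² dx = 3.0608, and ∫ψ*·x⁴·ψ dx = 0.097634, so ⟨x⁴⟩ = 0.097634 / 3.0608.
⟨x⁴⟩ = 0.031898.

0.0319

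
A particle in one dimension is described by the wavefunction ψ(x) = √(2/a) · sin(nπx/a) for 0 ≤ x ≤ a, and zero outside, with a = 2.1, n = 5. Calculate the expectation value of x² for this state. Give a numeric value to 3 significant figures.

⟨x²⟩ = ∫ x²·|ψ|² dx (integrals over the domain).
With sin²θ = (1 − cos2θ)/2 on 0 ≤ x ≤ a: ∫sin²(nπx/a) dx = a/2, ∫x·sin²(nπx/a) dx = a²/4, ∫x²·sin²(nπx/a) dx = a³·(1/6 − 1/(4n²π²)); higher powers xᵏ the same way, integrating xᵏ·cos(2nπx/a) by parts.
⟨x²⟩ = 1.4611.

1.46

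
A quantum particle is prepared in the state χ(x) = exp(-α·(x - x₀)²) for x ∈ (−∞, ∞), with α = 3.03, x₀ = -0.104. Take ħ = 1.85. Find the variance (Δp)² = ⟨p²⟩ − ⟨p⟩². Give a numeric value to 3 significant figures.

10.4

Compute ⟨p⟩ and ⟨p²⟩ separately; (Δp)² = ⟨p²⟩ − ⟨p⟩².
Gaussian moments (u = x − x₀): ∫u^(2j)·e^(−2αu²) du = (2j−1)!!/(4α)^j · √(π/(2α)), odd powers integrate to 0; here √(π/(2α)) = 0.72001. Derivatives: d/dx e^(−αu²) = −2αu·e^(−αu²), d²/dx² e^(−αu²) = (4α²u² − 2α)·e^(−αu²).
Normalization: ∫|χ|² dx = 0.72001.
⟨p⟩ = 0.0000 and ⟨p²⟩ = 10.370.
(Δp)² = 10.370 − (0.0000)² = 10.370.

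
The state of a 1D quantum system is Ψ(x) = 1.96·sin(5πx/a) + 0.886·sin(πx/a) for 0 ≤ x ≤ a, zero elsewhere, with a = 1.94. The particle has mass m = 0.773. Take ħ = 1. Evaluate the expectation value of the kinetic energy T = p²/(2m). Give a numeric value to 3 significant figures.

35.5

T = −(ħ²/2m) d²/dx², so ⟨T⟩ = −(ħ²/2m) ∫ Ψ*·Ψ'' dx / ∫|Ψ|² dx; with m = 0.773.
d²/dx² sin(jπx/a) = −(jπ/a)²·sin(jπx/a); on 0 ≤ x ≤ a, ∫sin²(jπx/a) dx = a/2 and ∫sin(jπx/a)·sin(lπx/a) dx = 0 for j ≠ l, so only diagonal terms survive in ∫|Ψ|² and ∫Ψ·Ψ″; ∫Ψ·Ψ′ dx = [Ψ²/2] between the walls = 0.
State is unnormalized: ∫|Ψ|² dx = 4.4878, and ∫Ψ*·(−ħ²/2m · Ψ'') dx = 159.31, so ⟨T⟩ = 159.31 / 4.4878.
⟨T⟩ = 35.499.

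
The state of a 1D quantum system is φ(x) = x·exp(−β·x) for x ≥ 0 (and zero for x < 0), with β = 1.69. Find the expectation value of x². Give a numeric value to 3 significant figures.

⟨x²⟩ = ∫ x²·|φ|² dx / ∫|φ|² dx (integrals over the domain).
Every integrand reduces to terms xʲ·e^(−2βx) on [0, ∞); use ∫₀^∞ xʲ·e^(−2βx) dx = j!/(2β)^(j+1).
State is unnormalized: ∫|φ|² dx = 0.051794, and ∫φ*·x²·φ dx = 0.054404, so ⟨x²⟩ = 0.054404 / 0.051794.
⟨x²⟩ = 1.0504.

1.05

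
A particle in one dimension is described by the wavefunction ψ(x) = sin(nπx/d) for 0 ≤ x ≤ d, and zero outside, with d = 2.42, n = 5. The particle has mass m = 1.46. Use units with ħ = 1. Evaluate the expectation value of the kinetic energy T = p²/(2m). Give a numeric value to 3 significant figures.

T = −(ħ²/2m) d²/dx², so ⟨T⟩ = −(ħ²/2m) ∫ ψ*·ψ'' dx / ∫|ψ|² dx; with m = 1.46.
d/dx sin(nπx/d) = (nπ/d)·cos(nπx/d) and d²/dx² sin(nπx/d) = −(nπ/d)²·sin(nπx/d); on 0 ≤ x ≤ d, ∫sin²(nπx/d) dx = d/2 and ∫sin(nπx/d)·cos(nπx/d) dx = 0.
State is unnormalized: ∫|ψ|² dx = 1.2100, and ∫ψ*·(−ħ²/2m · ψ'') dx = 17.459, so ⟨T⟩ = 17.459 / 1.2100.
⟨T⟩ = 14.429.

14.4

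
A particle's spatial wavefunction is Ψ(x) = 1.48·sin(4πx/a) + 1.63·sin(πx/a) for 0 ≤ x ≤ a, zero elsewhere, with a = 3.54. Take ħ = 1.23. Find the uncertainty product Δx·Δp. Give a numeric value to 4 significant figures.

Δx = √(⟨x²⟩−⟨x⟩²), Δp = √(⟨p²⟩−⟨p⟩²).
On 0 ≤ x ≤ a (j ≠ l): ∫sin²(jπx/a) dx = a/2, ∫sin(jπx/a)·sin(lπx/a) dx = 0; diagonal moments ∫x·sin²(jπx/a) dx = a²/4, ∫x²·sin²(jπx/a) dx = a³·(1/6 − 1/(4j²π²)); cross terms ∫x·sin(jπx/a)·sin(lπx/a) dx = 0 for j + l even and −4jla²/(π²(j² − l²)²) for j + l odd, ∫x²·sin(jπx/a)·sin(lπx/a) dx = (−1)^(j+l)·4jla³/(π²(j² − l²)²); higher powers the same way via product-to-sum and parts. d²/dx² sin(jπx/a) = −(jπ/a)²·sin(jπx/a); on 0 ≤ x ≤ a, ∫sin²(jπx/a) dx = a/2 and ∫sin(jπx/a)·sin(lπx/a) dx = 0 for j ≠ l, so only diagonal terms survive in ∫|Ψ|² and ∫Ψ·Ψ″; ∫Ψ·Ψ′ dx = [Ψ²/2] between the walls = 0.
Normalization: ∫|Ψ|² dx = 8.5797.
⟨x⟩ = 1.7192, ⟨x²⟩ = 3.6315 ⇒ Δx = 0.82208.
⟨p⟩ = 0.0000, ⟨p²⟩ = 9.2679 ⇒ Δp = 3.0443.
Δx·Δp = 2.5027.

2.503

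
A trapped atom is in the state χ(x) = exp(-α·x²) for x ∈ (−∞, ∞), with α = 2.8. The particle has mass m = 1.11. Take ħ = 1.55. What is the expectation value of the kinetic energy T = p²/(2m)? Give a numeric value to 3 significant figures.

T = −(ħ²/2m) d²/dx², so ⟨T⟩ = −(ħ²/2m) ∫ χ*·χ'' dx / ∫|χ|² dx; with m = 1.11.
Gaussian moments: ∫x^(2j)·e^(−2αx²) dx = (2j−1)!!/(4α)^j · √(π/(2α)), odd powers integrate to 0; here √(π/(2α)) = 0.74900. Derivatives: d/dx e^(−αx²) = −2αx·e^(−αx²), d²/dx² e^(−αx²) = (4α²x² − 2α)·e^(−αx²).
State is unnormalized: ∫|χ|² dx = 0.74900, and ∫χ*·(−ħ²/2m · χ'') dx = 2.2696, so ⟨T⟩ = 2.2696 / 0.74900.
⟨T⟩ = 3.0302.

3.03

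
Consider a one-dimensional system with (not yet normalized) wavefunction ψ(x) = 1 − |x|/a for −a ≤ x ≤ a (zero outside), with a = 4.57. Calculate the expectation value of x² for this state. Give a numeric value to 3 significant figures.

⟨x²⟩ = ∫ x²·|ψ|² dx / ∫|ψ|² dx (integrals over the domain).
ψ is even, so ∫ over [−a, a] = 2∫₀ᵃ with ψ = 1 − x/a there: ∫₀ᵃ (1 − x/a)² dx = a/3, ∫₀ᵃ x²(1 − x/a)² dx = a³/30, ∫₀ᵃ x⁴(1 − x/a)² dx = a⁵/105.
State is unnormalized: ∫|ψ|² dx = 3.0467, and ∫ψ*·x²·ψ dx = 6.3629, so ⟨x²⟩ = 6.3629 / 3.0467.
⟨x²⟩ = 2.0885.

2.09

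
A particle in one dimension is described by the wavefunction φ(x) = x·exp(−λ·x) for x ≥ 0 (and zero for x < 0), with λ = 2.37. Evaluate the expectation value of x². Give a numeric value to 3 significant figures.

⟨x²⟩ = ∫ x²·|φ|² dx / ∫|φ|² dx (integrals over the domain).
Every integrand reduces to terms xʲ·e^(−2λx) on [0, ∞); use ∫₀^∞ xʲ·e^(−2λx) dx = j!/(2λ)^(j+1).
State is unnormalized: ∫|φ|² dx = 0.018780, and ∫φ*·x²·φ dx = 0.010030, so ⟨x²⟩ = 0.010030 / 0.018780.
⟨x²⟩ = 0.53410.

0.534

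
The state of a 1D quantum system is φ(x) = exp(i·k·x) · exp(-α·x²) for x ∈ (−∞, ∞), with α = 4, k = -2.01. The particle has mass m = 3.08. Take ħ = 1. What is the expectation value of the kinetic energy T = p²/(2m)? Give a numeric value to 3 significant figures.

T = −(ħ²/2m) d²/dx², so ⟨T⟩ = −(ħ²/2m) ∫ φ*·φ'' dx / ∫|φ|² dx; with m = 3.08.
Gaussian moments: ∫x^(2j)·e^(−2αx²) dx = (2j−1)!!/(4α)^j · √(π/(2α)), odd powers integrate to 0; here √(π/(2α)) = 0.62666. Derivatives: φ′ = (ik − 2αx)·φ, φ″ = ((ik − 2αx)² − 2α)·φ; the odd-in-x pieces drop out.
State is unnormalized: ∫|φ|² dx = 0.62666, and ∫φ*·(−ħ²/2m · φ'') dx = 0.81792, so ⟨T⟩ = 0.81792 / 0.62666.
⟨T⟩ = 1.3052.

1.31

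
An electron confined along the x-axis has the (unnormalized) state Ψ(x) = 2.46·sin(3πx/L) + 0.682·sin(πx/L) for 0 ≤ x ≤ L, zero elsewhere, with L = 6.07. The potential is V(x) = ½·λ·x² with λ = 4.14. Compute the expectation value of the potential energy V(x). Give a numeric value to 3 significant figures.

26.2

⟨V⟩ = ∫ V(x)·|Ψ|² dx / ∫|Ψ|² dx.
On 0 ≤ x ≤ L (j ≠ l): ∫sin²(jπx/L) dx = L/2, ∫sin(jπx/L)·sin(lπx/L) dx = 0; diagonal moments ∫x·sin²(jπx/L) dx = L²/4, ∫x²·sin²(jπx/L) dx = L³·(1/6 − 1/(4j²π²)); cross terms ∫x·sin(jπx/L)·sin(lπx/L) dx = 0 for j + l even and −4jlL²/(π²(j² − l²)²) for j + l odd, ∫x²·sin(jπx/L)·sin(lπx/L) dx = (−1)^(j+l)·4jlL³/(π²(j² − l²)²); higher powers the same way via product-to-sum and parts.
State is unnormalized: ∫|Ψ|² dx = 19.778, and ∫Ψ*·V(x)·Ψ dx = 518.99, so ⟨V⟩ = 518.99 / 19.778.
⟨V⟩ = 26.241.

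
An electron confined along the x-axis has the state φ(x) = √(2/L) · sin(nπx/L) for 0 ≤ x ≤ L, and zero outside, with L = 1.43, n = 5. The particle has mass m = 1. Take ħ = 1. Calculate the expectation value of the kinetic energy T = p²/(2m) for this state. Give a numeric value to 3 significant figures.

60.3

T = −(ħ²/2m) d²/dx², so ⟨T⟩ = −(ħ²/2m) ∫ φ*·φ'' dx; with m = 1.
d/dx sin(nπx/L) = (nπ/L)·cos(nπx/L) and d²/dx² sin(nπx/L) = −(nπ/L)²·sin(nπx/L); on 0 ≤ x ≤ L, ∫sin²(nπx/L) dx = L/2 and ∫sin(nπx/L)·cos(nπx/L) dx = 0.
⟨T⟩ = 60.331.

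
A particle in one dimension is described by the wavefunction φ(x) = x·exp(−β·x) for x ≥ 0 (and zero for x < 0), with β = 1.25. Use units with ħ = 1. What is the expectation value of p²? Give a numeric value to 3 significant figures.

p² φ = −ħ² d²φ/dx²; ⟨p²⟩ = −ħ² ∫ φ*·φ'' dx / ∫|φ|² dx.
Differentiate x·exp(−β·x) with the product rule; every integrand then reduces to terms xʲ·e^(−2βx) on [0, ∞), with ∫₀^∞ xʲ·e^(−2βx) dx = j!/(2β)^(j+1).
State is unnormalized: ∫|φ|² dx = 0.12800, and ∫φ*·(−ħ² φ'') dx = 0.20000, so ⟨p²⟩ = 0.20000 / 0.12800.
⟨p²⟩ = 1.5625.

1.56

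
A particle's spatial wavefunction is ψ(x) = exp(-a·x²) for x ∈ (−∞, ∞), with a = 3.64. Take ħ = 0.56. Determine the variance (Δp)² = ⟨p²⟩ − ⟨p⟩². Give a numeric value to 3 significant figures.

Compute ⟨p⟩ and ⟨p²⟩ separately; (Δp)² = ⟨p²⟩ − ⟨p⟩².
Gaussian moments: ∫x^(2j)·e^(−2ax²) dx = (2j−1)!!/(4a)^j · √(π/(2a)), odd powers integrate to 0; here √(π/(2a)) = 0.65692. Derivatives: d/dx e^(−ax²) = −2ax·e^(−ax²), d²/dx² e^(−ax²) = (4a²x² − 2a)·e^(−ax²).
Normalization: ∫|ψ|² dx = 0.65692.
⟨p⟩ = 0.0000 and ⟨p²⟩ = 1.1415.
(Δp)² = 1.1415 − (0.0000)² = 1.1415.

1.14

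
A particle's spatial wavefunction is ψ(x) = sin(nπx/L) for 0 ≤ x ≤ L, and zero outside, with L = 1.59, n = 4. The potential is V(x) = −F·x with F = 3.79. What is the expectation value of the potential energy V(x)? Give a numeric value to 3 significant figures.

⟨V⟩ = ∫ V(x)·|ψ|² dx / ∫|ψ|² dx.
With sin²θ = (1 − cos2θ)/2 on 0 ≤ x ≤ L: ∫sin²(nπx/L) dx = L/2, ∫x·sin²(nπx/L) dx = L²/4, ∫x²·sin²(nπx/L) dx = L³·(1/6 − 1/(4n²π²)); higher powers xᵏ the same way, integrating xᵏ·cos(2nπx/L) by parts.
State is unnormalized: ∫|ψ|² dx = 0.79500, and ∫ψ*·V(x)·ψ dx = -2.3954, so ⟨V⟩ = -2.3954 / 0.79500.
⟨V⟩ = -3.0131.

-3.01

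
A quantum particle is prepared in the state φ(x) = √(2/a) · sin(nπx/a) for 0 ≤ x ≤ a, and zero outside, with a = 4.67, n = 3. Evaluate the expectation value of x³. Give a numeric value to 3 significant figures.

⟨x³⟩ = ∫ x³·|φ|² dx (integrals over the domain).
With sin²θ = (1 − cos2θ)/2 on 0 ≤ x ≤ a: ∫sin²(nπx/a) dx = a/2, ∫x·sin²(nπx/a) dx = a²/4, ∫x²·sin²(nπx/a) dx = a³·(1/6 − 1/(4n²π²)); higher powers xᵏ the same way, integrating xᵏ·cos(2nπx/a) by parts.
⟨x³⟩ = 24.602.

24.6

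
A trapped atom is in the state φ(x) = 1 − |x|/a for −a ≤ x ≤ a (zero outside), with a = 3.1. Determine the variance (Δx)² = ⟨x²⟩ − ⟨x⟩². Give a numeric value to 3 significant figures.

0.961

Compute ⟨x⟩ and ⟨x²⟩ separately, then (Δx)² = ⟨x²⟩ − ⟨x⟩².
φ is even, so ∫ over [−a, a] = 2∫₀ᵃ with φ = 1 − x/a there: ∫₀ᵃ (1 − x/a)² dx = a/3, ∫₀ᵃ x²(1 − x/a)² dx = a³/30, ∫₀ᵃ x⁴(1 − x/a)² dx = a⁵/105.
Normalization: ∫|φ|² dx = 2.0667.
⟨x⟩ = 0.0000 and ⟨x²⟩ = 0.96100.
(Δx)² = 0.96100 − (0.0000)² = 0.96100.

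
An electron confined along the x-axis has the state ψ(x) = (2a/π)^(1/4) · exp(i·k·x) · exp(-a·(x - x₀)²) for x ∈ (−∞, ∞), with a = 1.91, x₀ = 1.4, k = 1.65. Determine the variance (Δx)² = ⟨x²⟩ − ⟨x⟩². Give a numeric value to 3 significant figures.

0.131

Compute ⟨x⟩ and ⟨x²⟩ separately, then (Δx)² = ⟨x²⟩ − ⟨x⟩².
Gaussian moments (u = x − x₀): ∫u^(2j)·e^(−2au²) du = (2j−1)!!/(4a)^j · √(π/(2a)), odd powers integrate to 0; here √(π/(2a)) = 0.90687.
⟨x⟩ = 1.4000 and ⟨x²⟩ = 2.0909.
(Δx)² = 2.0909 − (1.4000)² = 0.13089.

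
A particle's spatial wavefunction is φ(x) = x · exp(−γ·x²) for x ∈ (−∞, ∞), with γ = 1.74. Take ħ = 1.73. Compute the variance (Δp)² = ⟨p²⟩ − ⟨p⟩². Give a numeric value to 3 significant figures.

Compute ⟨p⟩ and ⟨p²⟩ separately; (Δp)² = ⟨p²⟩ − ⟨p⟩².
Expand each integrand as polynomial × e^(−2γx²) and use ∫x^(2j)·e^(−2γx²) dx = (2j−1)!!/(4γ)^j · √(π/(2γ)), odd powers → 0; here √(π/(2γ)) = 0.95013. Differentiate with the product rule, d/dx e^(−γx²) = −2γx·e^(−γx²).
Normalization: ∫|φ|² dx = 0.13651.
⟨p⟩ = 0.0000 and ⟨p²⟩ = 15.623.
(Δp)² = 15.623 − (0.0000)² = 15.623.

15.6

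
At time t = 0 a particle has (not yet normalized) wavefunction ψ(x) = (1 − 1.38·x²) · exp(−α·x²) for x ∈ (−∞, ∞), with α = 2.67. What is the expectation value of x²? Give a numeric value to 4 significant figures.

⟨x²⟩ = ∫ x²·|ψ|² dx / ∫|ψ|² dx (integrals over the domain).
Expand each integrand as polynomial × e^(−2αx²) and use ∫x^(2j)·e^(−2αx²) dx = (2j−1)!!/(4α)^j · √(π/(2α)), odd powers → 0; here √(π/(2α)) = 0.76702.
State is unnormalized: ∫|ψ|² dx = 0.60722, and ∫ψ*·x²·ψ dx = 0.034125, so ⟨x²⟩ = 0.034125 / 0.60722.
⟨x²⟩ = 0.056199.

0.05620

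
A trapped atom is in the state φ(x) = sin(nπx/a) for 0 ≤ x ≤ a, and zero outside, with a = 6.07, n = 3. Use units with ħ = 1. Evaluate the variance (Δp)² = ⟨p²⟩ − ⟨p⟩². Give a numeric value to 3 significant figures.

Compute ⟨p⟩ and ⟨p²⟩ separately; (Δp)² = ⟨p²⟩ − ⟨p⟩².
d/dx sin(nπx/a) = (nπ/a)·cos(nπx/a) and d²/dx² sin(nπx/a) = −(nπ/a)²·sin(nπx/a); on 0 ≤ x ≤ a, ∫sin²(nπx/a) dx = a/2 and ∫sin(nπx/a)·cos(nπx/a) dx = 0.
Normalization: ∫|φ|² dx = 3.0350.
⟨p⟩ = 0.0000 and ⟨p²⟩ = 2.4108.
(Δp)² = 2.4108 − (0.0000)² = 2.4108.

2.41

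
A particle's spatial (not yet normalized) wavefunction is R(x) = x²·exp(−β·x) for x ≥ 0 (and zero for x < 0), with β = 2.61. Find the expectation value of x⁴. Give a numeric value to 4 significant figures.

⟨x⁴⟩ = ∫ x⁴·|R|² dx / ∫|R|² dx (integrals over the domain).
Every integrand reduces to terms xʲ·e^(−2βx) on [0, ∞); use ∫₀^∞ xʲ·e^(−2βx) dx = j!/(2β)^(j+1).
State is unnormalized: ∫|R|² dx = 0.0061924, and ∫R*·x⁴·R dx = 0.014012, so ⟨x⁴⟩ = 0.014012 / 0.0061924.
⟨x⁴⟩ = 2.2627.

2.263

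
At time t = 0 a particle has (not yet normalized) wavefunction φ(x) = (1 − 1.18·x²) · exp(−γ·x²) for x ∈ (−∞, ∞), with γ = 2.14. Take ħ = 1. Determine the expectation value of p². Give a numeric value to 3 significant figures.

3.86

p² φ = −ħ² d²φ/dx²; ⟨p²⟩ = −ħ² ∫ φ*·φ'' dx / ∫|φ|² dx.
Expand each integrand as polynomial × e^(−2γx²) and use ∫x^(2j)·e^(−2γx²) dx = (2j−1)!!/(4γ)^j · √(π/(2γ)), odd powers → 0; here √(π/(2γ)) = 0.85675. Differentiate with the product rule, d/dx e^(−γx²) = −2γx·e^(−γx²).
State is unnormalized: ∫|φ|² dx = 0.66938, and ∫φ*·(−ħ² φ'') dx = 2.5828, so ⟨p²⟩ = 2.5828 / 0.66938.
⟨p²⟩ = 3.8585.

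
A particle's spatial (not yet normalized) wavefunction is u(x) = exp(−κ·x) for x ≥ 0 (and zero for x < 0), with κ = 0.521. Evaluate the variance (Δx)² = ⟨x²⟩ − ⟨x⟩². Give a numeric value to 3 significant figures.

Compute ⟨x⟩ and ⟨x²⟩ separately, then (Δx)² = ⟨x²⟩ − ⟨x⟩².
Every integrand reduces to terms xʲ·e^(−2κx) on [0, ∞); use ∫₀^∞ xʲ·e^(−2κx) dx = j!/(2κ)^(j+1).
Normalization: ∫|u|² dx = 0.95969.
⟨x⟩ = 0.95969 and ⟨x²⟩ = 1.8420.
(Δx)² = 1.8420 − (0.95969)² = 0.92101.

0.921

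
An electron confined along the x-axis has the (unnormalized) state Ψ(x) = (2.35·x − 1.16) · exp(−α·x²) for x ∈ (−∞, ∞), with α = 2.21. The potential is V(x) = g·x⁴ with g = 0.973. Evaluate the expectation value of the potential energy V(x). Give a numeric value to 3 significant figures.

0.0847

⟨V⟩ = ∫ V(x)·|Ψ|² dx / ∫|Ψ|² dx.
Expand each integrand as polynomial × e^(−2αx²) and use ∫x^(2j)·e^(−2αx²) dx = (2j−1)!!/(4α)^j · √(π/(2α)), odd powers → 0; here √(π/(2α)) = 0.84307.
State is unnormalized: ∫|Ψ|² dx = 1.6611, and ∫Ψ*·V(x)·Ψ dx = 0.14074, so ⟨V⟩ = 0.14074 / 1.6611.
⟨V⟩ = 0.084727.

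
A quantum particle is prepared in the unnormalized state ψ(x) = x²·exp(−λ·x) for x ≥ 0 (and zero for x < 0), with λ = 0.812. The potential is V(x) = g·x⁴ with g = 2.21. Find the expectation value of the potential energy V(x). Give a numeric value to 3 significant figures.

⟨V⟩ = ∫ V(x)·|ψ|² dx / ∫|ψ|² dx.
Every integrand reduces to terms xʲ·e^(−2λx) on [0, ∞); use ∫₀^∞ xʲ·e^(−2λx) dx = j!/(2λ)^(j+1).
State is unnormalized: ∫|ψ|² dx = 2.1246, and ∫ψ*·V(x)·ψ dx = 1134.1, so ⟨V⟩ = 1134.1 / 2.1246.
⟨V⟩ = 533.77.

534.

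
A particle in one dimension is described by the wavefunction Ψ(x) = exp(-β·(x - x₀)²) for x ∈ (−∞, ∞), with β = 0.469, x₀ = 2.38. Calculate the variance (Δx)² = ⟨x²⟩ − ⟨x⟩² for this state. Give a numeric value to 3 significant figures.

0.533

Compute ⟨x⟩ and ⟨x²⟩ separately, then (Δx)² = ⟨x²⟩ − ⟨x⟩².
Gaussian moments (u = x − x₀): ∫u^(2j)·e^(−2βu²) du = (2j−1)!!/(4β)^j · √(π/(2β)), odd powers integrate to 0; here √(π/(2β)) = 1.8301.
Normalization: ∫|Ψ|² dx = 1.8301.
⟨x⟩ = 2.3800 and ⟨x²⟩ = 6.1974.
(Δx)² = 6.1974 − (2.3800)² = 0.53305.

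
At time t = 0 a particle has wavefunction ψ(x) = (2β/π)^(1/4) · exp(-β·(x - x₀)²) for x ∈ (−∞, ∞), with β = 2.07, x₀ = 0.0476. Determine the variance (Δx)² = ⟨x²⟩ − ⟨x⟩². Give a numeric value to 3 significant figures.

Compute ⟨x⟩ and ⟨x²⟩ separately, then (Δx)² = ⟨x²⟩ − ⟨x⟩².
Gaussian moments (u = x − x₀): ∫u^(2j)·e^(−2βu²) du = (2j−1)!!/(4β)^j · √(π/(2β)), odd powers integrate to 0; here √(π/(2β)) = 0.87111.
⟨x⟩ = 0.047600 and ⟨x²⟩ = 0.12304.
(Δx)² = 0.12304 − (0.047600)² = 0.12077.

0.121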